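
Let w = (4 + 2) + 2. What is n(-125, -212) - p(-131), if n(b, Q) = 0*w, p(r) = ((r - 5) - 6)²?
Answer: -20164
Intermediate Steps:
p(r) = (-11 + r)² (p(r) = ((-5 + r) - 6)² = (-11 + r)²)
w = 8 (w = 6 + 2 = 8)
n(b, Q) = 0 (n(b, Q) = 0*8 = 0)
n(-125, -212) - p(-131) = 0 - (-11 - 131)² = 0 - 1*(-142)² = 0 - 1*20164 = 0 - 20164 = -20164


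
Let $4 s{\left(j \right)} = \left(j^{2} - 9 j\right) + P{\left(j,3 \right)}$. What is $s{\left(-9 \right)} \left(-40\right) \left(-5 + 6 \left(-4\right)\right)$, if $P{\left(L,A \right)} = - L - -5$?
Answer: $51040$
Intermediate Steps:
$P{\left(L,A \right)} = 5 - L$ ($P{\left(L,A \right)} = - L + 5 = 5 - L$)
$s{\left(j \right)} = \frac{5}{4} - \frac{5 j}{2} + \frac{j^{2}}{4}$ ($s{\left(j \right)} = \frac{\left(j^{2} - 9 j\right) - \left(-5 + j\right)}{4} = \frac{5 + j^{2} - 10 j}{4} = \frac{5}{4} - \frac{5 j}{2} + \frac{j^{2}}{4}$)
$s{\left(-9 \right)} \left(-40\right) \left(-5 + 6 \left(-4\right)\right) = \left(\frac{5}{4} - - \frac{45}{2} + \frac{\left(-9\right)^{2}}{4}\right) \left(-40\right) \left(-5 + 6 \left(-4\right)\right) = \left(\frac{5}{4} + \frac{45}{2} + \frac{1}{4} \cdot 81\right) \left(-40\right) \left(-5 - 24\right) = \left(\frac{5}{4} + \frac{45}{2} + \frac{81}{4}\right) \left(-40\right) \left(-29\right) = 44 \left(-40\right) \left(-29\right) = \left(-1760\right) \left(-29\right) = 51040$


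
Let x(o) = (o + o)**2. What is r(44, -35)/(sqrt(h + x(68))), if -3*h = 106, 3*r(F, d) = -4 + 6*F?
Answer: 130*sqrt(166146)/83073 ≈ 0.63786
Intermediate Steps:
r(F, d) = -4/3 + 2*F (r(F, d) = (-4 + 6*F)/3 = -4/3 + 2*F)
h = -106/3 (h = -1/3*106 = -106/3 ≈ -35.333)
x(o) = 4*o**2 (x(o) = (2*o)**2 = 4*o**2)
r(44, -35)/(sqrt(h + x(68))) = (-4/3 + 2*44)/(sqrt(-106/3 + 4*68**2)) = (-4/3 + 88)/(sqrt(-106/3 + 4*4624)) = 260/(3*(sqrt(-106/3 + 18496))) = 260/(3*(sqrt(55382/3))) = 260/(3*((sqrt(166146)/3))) = 260*(sqrt(166146)/55382)/3 = 130*sqrt(166146)/83073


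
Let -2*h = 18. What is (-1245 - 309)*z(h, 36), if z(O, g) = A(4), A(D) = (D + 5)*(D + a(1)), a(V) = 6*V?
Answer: -139860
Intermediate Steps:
h = -9 (h = -½*18 = -9)
A(D) = (5 + D)*(6 + D) (A(D) = (D + 5)*(D + 6*1) = (5 + D)*(D + 6) = (5 + D)*(6 + D))
z(O, g) = 90 (z(O, g) = 30 + 4² + 11*4 = 30 + 16 + 44 = 90)
(-1245 - 309)*z(h, 36) = (-1245 - 309)*90 = -1554*90 = -139860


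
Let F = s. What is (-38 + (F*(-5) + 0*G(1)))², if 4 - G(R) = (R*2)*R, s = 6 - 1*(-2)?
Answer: 6084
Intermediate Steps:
s = 8 (s = 6 + 2 = 8)
G(R) = 4 - 2*R² (G(R) = 4 - R*2*R = 4 - 2*R*R = 4 - 2*R²)
F = 8
(-38 + (F*(-5) + 0*G(1)))² = (-38 + (8*(-5) + 0*(4 - 2*1²)))² = (-38 + (-40 + 0*(4 - 2*1)))² = (-38 + (-40 + 0*(4 - 2)))² = (-38 + (-40 + 0*2))² = (-38 + (-40 + 0))² = (-38 - 40)² = (-78)² = 6084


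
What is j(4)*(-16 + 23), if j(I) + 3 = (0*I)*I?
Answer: -21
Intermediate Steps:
j(I) = -3 (j(I) = -3 + (0*I)*I = -3 + 0*I = -3 + 0 = -3)
j(4)*(-16 + 23) = -3*(-16 + 23) = -3*7 = -21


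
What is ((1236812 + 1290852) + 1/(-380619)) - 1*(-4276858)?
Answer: 2589930359117/380619 ≈ 6.8045e+6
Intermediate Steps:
((1236812 + 1290852) + 1/(-380619)) - 1*(-4276858) = (2527664 - 1/380619) + 4276858 = 962076944015/380619 + 4276858 = 2589930359117/380619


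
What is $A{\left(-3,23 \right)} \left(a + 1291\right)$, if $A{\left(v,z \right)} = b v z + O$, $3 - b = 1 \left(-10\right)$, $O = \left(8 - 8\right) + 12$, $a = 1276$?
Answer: $-2271795$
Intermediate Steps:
$O = 12$ ($O = 0 + 12 = 12$)
$b = 13$ ($b = 3 - 1 \left(-10\right) = 3 - -10 = 3 + 10 = 13$)
$A{\left(v,z \right)} = 12 + 13 v z$ ($A{\left(v,z \right)} = 13 v z + 12 = 12 + 13 v z$)
$A{\left(-3,23 \right)} \left(a + 1291\right) = \left(12 + 13 \left(-3\right) 23\right) \left(1276 + 1291\right) = \left(12 - 897\right) 2567 = \left(-885\right) 2567 = -2271795$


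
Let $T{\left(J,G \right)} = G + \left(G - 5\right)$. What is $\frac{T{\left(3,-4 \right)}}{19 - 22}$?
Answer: $\frac{13}{3} \approx 4.3333$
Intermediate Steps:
$T{\left(J,G \right)} = -5 + 2 G$ ($T{\left(J,G \right)} = G + \left(-5 + G\right) = -5 + 2 G$)
$\frac{T{\left(3,-4 \right)}}{19 - 22} = \frac{-5 + 2 \left(-4\right)}{19 - 22} = \frac{-5 - 8}{-3} = \left(- \frac{1}{3}\right) \left(-13\right) = \frac{13}{3}$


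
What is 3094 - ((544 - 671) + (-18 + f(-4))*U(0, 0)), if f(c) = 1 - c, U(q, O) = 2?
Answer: 3247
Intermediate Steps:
3094 - ((544 - 671) + (-18 + f(-4))*U(0, 0)) = 3094 - ((544 - 671) + (-18 + (1 - 1*(-4)))*2) = 3094 - (-127 + (-18 + (1 + 4))*2) = 3094 - (-127 + (-18 + 5)*2) = 3094 - (-127 - 13*2) = 3094 - (-127 - 26) = 3094 - 1*(-153) = 3094 + 153 = 3247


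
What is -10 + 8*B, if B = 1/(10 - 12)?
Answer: -14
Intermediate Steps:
B = -½ (B = 1/(-2) = -½ ≈ -0.50000)
-10 + 8*B = -10 + 8*(-½) = -10 - 4 = -14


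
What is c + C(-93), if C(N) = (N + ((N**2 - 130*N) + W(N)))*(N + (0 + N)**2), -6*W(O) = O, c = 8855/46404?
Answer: 8203289569631/46404 ≈ 1.7678e+8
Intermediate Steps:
c = 8855/46404 (c = 8855*(1/46404) = 8855/46404 ≈ 0.19082)
W(O) = -O/6
C(N) = (N + N**2)*(N**2 - 775*N/6) (C(N) = (N + ((N**2 - 130*N) - N/6))*(N + (0 + N)**2) = (N + (N**2 - 781*N/6))*(N + N**2) = (N**2 - 775*N/6)*(N + N**2) = (N + N**2)*(N**2 - 775*N/6))
c + C(-93) = 8855/46404 + (1/6)*(-93)**2*(-775 - 769*(-93) + 6*(-93)**2) = 8855/46404 + (1/6)*8649*(-775 + 71517 + 6*8649) = 8855/46404 + (1/6)*8649*(-775 + 71517 + 51894) = 8855/46404 + (1/6)*8649*122636 = 8855/46404 + 176779794 = 8203289569631/46404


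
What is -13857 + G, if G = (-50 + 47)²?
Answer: -13848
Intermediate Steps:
G = 9 (G = (-3)² = 9)
-13857 + G = -13857 + 9 = -13848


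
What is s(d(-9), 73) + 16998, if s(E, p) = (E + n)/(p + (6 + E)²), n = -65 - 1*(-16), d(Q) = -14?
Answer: 2328663/137 ≈ 16998.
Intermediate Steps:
n = -49 (n = -65 + 16 = -49)
s(E, p) = (-49 + E)/(p + (6 + E)²) (s(E, p) = (E - 49)/(p + (6 + E)²) = (-49 + E)/(p + (6 + E)²))
s(d(-9), 73) + 16998 = (-49 - 14)/(73 + (6 - 14)²) + 16998 = -63/(73 + (-8)²) + 16998 = -63/(73 + 64) + 16998 = -63/137 + 16998 = 2328663/137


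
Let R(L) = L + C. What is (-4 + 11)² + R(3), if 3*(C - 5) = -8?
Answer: 163/3 ≈ 54.333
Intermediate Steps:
C = 7/3 (C = 5 + (⅓)*(-8) = 5 - 8/3 = 7/3 ≈ 2.3333)
R(L) = 7/3 + L (R(L) = L + 7/3 = 7/3 + L)
(-4 + 11)² + R(3) = (-4 + 11)² + (7/3 + 3) = 7² + 16/3 = 49 + 16/3 = 163/3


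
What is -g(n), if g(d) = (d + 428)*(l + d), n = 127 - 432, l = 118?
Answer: 23001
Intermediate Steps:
n = -305
g(d) = (118 + d)*(428 + d) (g(d) = (d + 428)*(118 + d) = (428 + d)*(118 + d) = (118 + d)*(428 + d))
-g(n) = -(50504 + (-305)² + 546*(-305)) = -(50504 + 93025 - 166530) = -1*(-23001) = 23001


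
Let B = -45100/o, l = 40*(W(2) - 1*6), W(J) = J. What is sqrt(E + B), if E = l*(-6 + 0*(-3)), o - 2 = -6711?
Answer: 2*sqrt(10878207415)/6709 ≈ 31.092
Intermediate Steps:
o = -6709 (o = 2 - 6711 = -6709)
l = -160 (l = 40*(2 - 1*6) = 40*(2 - 6) = 40*(-4) = -160)
B = 45100/6709 (B = -45100/(-6709) = -45100*(-1/6709) = 45100/6709 ≈ 6.7223)
E = 960 (E = -160*(-6 + 0*(-3)) = -160*(-6 + 0) = -160*(-6) = 960)
sqrt(E + B) = sqrt(960 + 45100/6709) = sqrt(6485740/6709) = 2*sqrt(10878207415)/6709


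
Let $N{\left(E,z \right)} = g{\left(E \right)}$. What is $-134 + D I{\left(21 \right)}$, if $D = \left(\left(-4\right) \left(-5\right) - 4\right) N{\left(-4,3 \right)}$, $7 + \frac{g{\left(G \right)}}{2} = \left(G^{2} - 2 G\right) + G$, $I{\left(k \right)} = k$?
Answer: $8602$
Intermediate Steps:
$g{\left(G \right)} = -14 - 2 G + 2 G^{2}$ ($g{\left(G \right)} = -14 + 2 \left(\left(G^{2} - 2 G\right) + G\right) = -14 + 2 \left(G^{2} - G\right) = -14 + \left(- 2 G + 2 G^{2}\right) = -14 - 2 G + 2 G^{2}$)
$N{\left(E,z \right)} = -14 - 2 E + 2 E^{2}$
$D = 416$ ($D = \left(\left(-4\right) \left(-5\right) - 4\right) \left(-14 - -8 + 2 \left(-4\right)^{2}\right) = \left(20 - 4\right) \left(-14 + 8 + 2 \cdot 16\right) = 16 \left(-14 + 8 + 32\right) = 16 \cdot 26 = 416$)
$-134 + D I{\left(21 \right)} = -134 + 416 \cdot 21 = -134 + 8736 = 8602$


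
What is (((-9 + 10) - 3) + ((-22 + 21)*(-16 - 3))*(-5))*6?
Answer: -582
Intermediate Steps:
(((-9 + 10) - 3) + ((-22 + 21)*(-16 - 3))*(-5))*6 = ((1 - 3) - 1*(-19)*(-5))*6 = (-2 + 19*(-5))*6 = (-2 - 95)*6 = -97*6 = -582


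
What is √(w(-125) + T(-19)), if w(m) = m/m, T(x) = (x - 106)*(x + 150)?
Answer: I*√16374 ≈ 127.96*I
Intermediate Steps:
T(x) = (-106 + x)*(150 + x)
w(m) = 1
√(w(-125) + T(-19)) = √(1 + (-15900 + (-19)² + 44*(-19))) = √(1 + (-15900 + 361 - 836)) = √(1 - 16375) = √(-16374) = I*√16374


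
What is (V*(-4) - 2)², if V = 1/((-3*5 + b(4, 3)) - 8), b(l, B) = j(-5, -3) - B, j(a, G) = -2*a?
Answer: 49/16 ≈ 3.0625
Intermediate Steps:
b(l, B) = 10 - B (b(l, B) = -2*(-5) - B = 10 - B)
V = -1/16 (V = 1/((-3*5 + (10 - 1*3)) - 8) = 1/((-15 + (10 - 3)) - 8) = 1/((-15 + 7) - 8) = 1/(-8 - 8) = 1/(-16) = -1/16 ≈ -0.062500)
(V*(-4) - 2)² = (-1/16*(-4) - 2)² = (¼ - 2)² = (-7/4)² = 49/16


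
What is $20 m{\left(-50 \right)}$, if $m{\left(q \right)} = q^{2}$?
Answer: $50000$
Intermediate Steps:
$20 m{\left(-50 \right)} = 20 \left(-50\right)^{2} = 20 \cdot 2500 = 50000$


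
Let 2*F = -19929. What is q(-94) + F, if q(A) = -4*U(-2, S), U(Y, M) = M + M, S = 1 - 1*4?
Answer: -19881/2 ≈ -9940.5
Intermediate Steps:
S = -3 (S = 1 - 4 = -3)
U(Y, M) = 2*M
F = -19929/2 (F = (½)*(-19929) = -19929/2 ≈ -9964.5)
q(A) = 24 (q(A) = -8*(-3) = -4*(-6) = 24)
q(-94) + F = 24 - 19929/2 = -19881/2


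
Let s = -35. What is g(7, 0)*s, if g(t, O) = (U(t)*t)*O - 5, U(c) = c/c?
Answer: 175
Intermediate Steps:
U(c) = 1
g(t, O) = -5 + O*t (g(t, O) = (1*t)*O - 5 = t*O - 5 = O*t - 5 = -5 + O*t)
g(7, 0)*s = (-5 + 0*7)*(-35) = (-5 + 0)*(-35) = -5*(-35) = 175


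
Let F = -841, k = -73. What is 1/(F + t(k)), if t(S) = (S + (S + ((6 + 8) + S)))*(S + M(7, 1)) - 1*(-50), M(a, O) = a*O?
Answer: 1/12739 ≈ 7.8499e-5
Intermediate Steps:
M(a, O) = O*a
t(S) = 50 + (7 + S)*(14 + 3*S) (t(S) = (S + (S + ((6 + 8) + S)))*(S + 1*7) - 1*(-50) = (S + (S + (14 + S)))*(S + 7) + 50 = (S + (14 + 2*S))*(7 + S) + 50 = (14 + 3*S)*(7 + S) + 50 = (7 + S)*(14 + 3*S) + 50 = 50 + (7 + S)*(14 + 3*S))
1/(F + t(k)) = 1/(-841 + (148 + 3*(-73)² + 35*(-73))) = 1/(-841 + (148 + 3*5329 - 2555)) = 1/(-841 + (148 + 15987 - 2555)) = 1/(-841 + 13580) = 1/12739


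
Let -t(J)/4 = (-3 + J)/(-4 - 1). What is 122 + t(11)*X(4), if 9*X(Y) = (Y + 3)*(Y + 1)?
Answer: 1322/9 ≈ 146.89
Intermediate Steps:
t(J) = -12/5 + 4*J/5 (t(J) = -4*(-3 + J)/(-4 - 1) = -4*(-3 + J)/(-5) = -4*(-3 + J)*(-1)/5 = -4*(⅗ - J/5) = -12/5 + 4*J/5)
X(Y) = (1 + Y)*(3 + Y)/9 (X(Y) = ((Y + 3)*(Y + 1))/9 = ((3 + Y)*(1 + Y))/9 = ((1 + Y)*(3 + Y))/9 = (1 + Y)*(3 + Y)/9)
122 + t(11)*X(4) = 122 + (-12/5 + (⅘)*11)*(⅓ + (⅑)*4² + (4/9)*4) = 122 + (-12/5 + 44/5)*(⅓ + (⅑)*16 + 16/9) = 122 + 32*(⅓ + 16/9 + 16/9)/5 = 122 + (32/5)*(35/9) = 122 + 224/9 = 1322/9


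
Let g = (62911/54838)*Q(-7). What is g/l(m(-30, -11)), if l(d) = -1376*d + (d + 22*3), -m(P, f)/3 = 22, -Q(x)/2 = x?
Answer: 62911/355726272 ≈ 0.00017685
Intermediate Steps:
Q(x) = -2*x
m(P, f) = -66 (m(P, f) = -3*22 = -66)
g = 62911/3917 (g = (62911/54838)*(-2*(-7)) = (62911*(1/54838))*14 = (62911/54838)*14 = 62911/3917 ≈ 16.061)
l(d) = 66 - 1375*d (l(d) = -1376*d + (d + 66) = -1376*d + (66 + d) = 66 - 1375*d)
g/l(m(-30, -11)) = 62911/(3917*(66 - 1375*(-66))) = 62911/(3917*(66 + 90750)) = (62911/3917)/90816 = (62911/3917)*(1/90816) = 62911/355726272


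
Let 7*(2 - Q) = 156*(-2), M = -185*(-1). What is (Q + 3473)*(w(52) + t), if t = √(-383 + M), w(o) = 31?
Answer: 763747/7 + 73911*I*√22/7 ≈ 1.0911e+5 + 49525.0*I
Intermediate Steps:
M = 185
Q = 326/7 (Q = 2 - 156*(-2)/7 = 2 - ⅐*(-312) = 2 + 312/7 = 326/7 ≈ 46.571)
t = 3*I*√22 (t = √(-383 + 185) = √(-198) = 3*I*√22 ≈ 14.071*I)
(Q + 3473)*(w(52) + t) = (326/7 + 3473)*(31 + 3*I*√22) = 24637*(31 + 3*I*√22)/7 = 763747/7 + 73911*I*√22/7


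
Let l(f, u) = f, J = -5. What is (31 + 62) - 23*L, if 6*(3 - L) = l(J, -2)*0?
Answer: 24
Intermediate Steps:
L = 3 (L = 3 - (-5)*0/6 = 3 - 1/6*0 = 3 + 0 = 3)
(31 + 62) - 23*L = (31 + 62) - 23*3 = 93 - 69 = 24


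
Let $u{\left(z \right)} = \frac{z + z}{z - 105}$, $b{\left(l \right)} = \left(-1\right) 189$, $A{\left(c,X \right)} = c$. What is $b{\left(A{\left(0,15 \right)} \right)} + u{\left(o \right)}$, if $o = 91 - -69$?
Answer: $- \frac{2015}{11} \approx -183.18$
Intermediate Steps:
$o = 160$ ($o = 91 + 69 = 160$)
$b{\left(l \right)} = -189$
$u{\left(z \right)} = \frac{2 z}{-105 + z}$
$b{\left(A{\left(0,15 \right)} \right)} + u{\left(o \right)} = -189 + 2 \cdot 160 \frac{1}{-105 + 160} = -189 + 2 \cdot 160 \cdot \frac{1}{55} = -189 + \frac{64}{11} = - \frac{2015}{11}$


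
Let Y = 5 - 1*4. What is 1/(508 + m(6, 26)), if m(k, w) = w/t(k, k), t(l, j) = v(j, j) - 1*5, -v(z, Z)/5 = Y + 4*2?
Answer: 25/12687 ≈ 0.0019705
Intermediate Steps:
Y = 1 (Y = 5 - 4 = 1)
v(z, Z) = -45 (v(z, Z) = -5*(1 + 4*2) = -5*(1 + 8) = -5*9 = -45)
t(l, j) = -50 (t(l, j) = -45 - 1*5 = -45 - 5 = -50)
m(k, w) = -w/50 (m(k, w) = w/(-50) = w*(-1/50) = -w/50)
1/(508 + m(6, 26)) = 1/(508 - 1/50*26) = 1/(508 - 13/25) = 1/(12687/25) = 25/12687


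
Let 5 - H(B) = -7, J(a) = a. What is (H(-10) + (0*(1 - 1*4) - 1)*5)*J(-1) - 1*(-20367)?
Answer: 20360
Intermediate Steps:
H(B) = 12 (H(B) = 5 - 1*(-7) = 5 + 7 = 12)
(H(-10) + (0*(1 - 1*4) - 1)*5)*J(-1) - 1*(-20367) = (12 + (0*(1 - 1*4) - 1)*5)*(-1) - 1*(-20367) = (12 + (0*(1 - 4) - 1)*5)*(-1) + 20367 = (12 + (0*(-3) - 1)*5)*(-1) + 20367 = (12 + (0 - 1)*5)*(-1) + 20367 = (12 - 1*5)*(-1) + 20367 = (12 - 5)*(-1) + 20367 = 7*(-1) + 20367 = -7 + 20367 = 20360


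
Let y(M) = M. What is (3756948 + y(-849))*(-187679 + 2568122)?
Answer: 8941179571857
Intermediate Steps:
(3756948 + y(-849))*(-187679 + 2568122) = (3756948 - 849)*(-187679 + 2568122) = 3756099*2380443 = 8941179571857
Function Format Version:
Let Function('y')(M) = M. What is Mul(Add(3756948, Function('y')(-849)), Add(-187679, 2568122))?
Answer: 8941179571857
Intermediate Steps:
Mul(Add(3756948, Function('y')(-849)), Add(-187679, 2568122)) = Mul(Add(3756948, -849), Add(-187679, 2568122)) = Mul(3756099, 2380443) = 8941179571857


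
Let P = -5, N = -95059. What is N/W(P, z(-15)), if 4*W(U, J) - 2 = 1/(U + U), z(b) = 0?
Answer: -3802360/19 ≈ -2.0012e+5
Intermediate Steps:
W(U, J) = 1/2 + 1/(8*U) (W(U, J) = 1/2 + 1/(4*(U + U)) = 1/2 + 1/(4*((2*U))) = 1/2 + (1/(2*U))/4 = 1/2 + 1/(8*U))
N/W(P, z(-15)) = -95059*(-40/(1 + 4*(-5))) = -95059*(-40/(1 - 20)) = -95059/((1/8)*(-1/5)*(-19)) = -95059/19/40 = -95059*40/19 = -3802360/19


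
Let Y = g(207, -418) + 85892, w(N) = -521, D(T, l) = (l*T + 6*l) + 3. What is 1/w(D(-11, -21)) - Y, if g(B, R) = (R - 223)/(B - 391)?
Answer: -8234284833/95864 ≈ -85896.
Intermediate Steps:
g(B, R) = (-223 + R)/(-391 + B)
D(T, l) = 3 + 6*l + T*l (D(T, l) = (T*l + 6*l) + 3 = (6*l + T*l) + 3 = 3 + 6*l + T*l)
Y = 15804769/184 (Y = (-223 - 418)/(-391 + 207) + 85892 = -641/(-184) + 85892 = -1/184*(-641) + 85892 = 641/184 + 85892 = 15804769/184 ≈ 85896.)
1/w(D(-11, -21)) - Y = 1/(-521) - 1*15804769/184 = -1/521 - 15804769/184 = -8234284833/95864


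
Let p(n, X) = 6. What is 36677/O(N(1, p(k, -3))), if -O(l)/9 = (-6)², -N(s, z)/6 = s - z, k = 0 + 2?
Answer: -36677/324 ≈ -113.20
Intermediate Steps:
k = 2
N(s, z) = -6*s + 6*z (N(s, z) = -6*(s - z) = -6*s + 6*z)
O(l) = -324 (O(l) = -9*(-6)² = -9*36 = -324)
36677/O(N(1, p(k, -3))) = 36677/(-324) = 36677*(-1/324) = -36677/324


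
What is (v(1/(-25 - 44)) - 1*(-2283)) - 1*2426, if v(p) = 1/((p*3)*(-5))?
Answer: -692/5 ≈ -138.40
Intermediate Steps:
v(p) = -1/(15*p) (v(p) = 1/((3*p)*(-5)) = 1/(-15*p) = -1/(15*p))
(v(1/(-25 - 44)) - 1*(-2283)) - 1*2426 = (-1/(15*(1/(-25 - 44))) - 1*(-2283)) - 1*2426 = (-1/(15*(1/(-69))) + 2283) - 2426 = (-1/(15*(-1/69)) + 2283) - 2426 = (-1/15*(-69) + 2283) - 2426 = (23/5 + 2283) - 2426 = 11438/5 - 2426 = -692/5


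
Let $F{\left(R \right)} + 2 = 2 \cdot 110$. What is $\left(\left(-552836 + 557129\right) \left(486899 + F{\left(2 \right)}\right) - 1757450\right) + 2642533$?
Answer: $2092078364$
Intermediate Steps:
$F{\left(R \right)} = 218$ ($F{\left(R \right)} = -2 + 2 \cdot 110 = -2 + 220 = 218$)
$\left(\left(-552836 + 557129\right) \left(486899 + F{\left(2 \right)}\right) - 1757450\right) + 2642533 = \left(\left(-552836 + 557129\right) \left(486899 + 218\right) - 1757450\right) + 2642533 = \left(4293 \cdot 487117 - 1757450\right) + 2642533 = \left(2091193281 - 1757450\right) + 2642533 = 2089435831 + 2642533 = 2092078364$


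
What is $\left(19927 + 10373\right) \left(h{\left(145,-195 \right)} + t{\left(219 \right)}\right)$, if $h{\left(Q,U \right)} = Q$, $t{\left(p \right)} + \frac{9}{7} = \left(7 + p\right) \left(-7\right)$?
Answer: $- \frac{305060400}{7} \approx -4.358 \cdot 10^{7}$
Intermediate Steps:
$t{\left(p \right)} = - \frac{352}{7} - 7 p$ ($t{\left(p \right)} = - \frac{9}{7} + \left(7 + p\right) \left(-7\right) = - \frac{9}{7} - \left(49 + 7 p\right) = - \frac{352}{7} - 7 p$)
$\left(19927 + 10373\right) \left(h{\left(145,-195 \right)} + t{\left(219 \right)}\right) = \left(19927 + 10373\right) \left(145 - \frac{11083}{7}\right) = 30300 \left(145 - \frac{11083}{7}\right) = 30300 \left(- \frac{10068}{7}\right) = - \frac{305060400}{7}$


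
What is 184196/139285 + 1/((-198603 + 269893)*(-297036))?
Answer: 780095716264591/589891375729080 ≈ 1.3224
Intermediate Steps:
184196/139285 + 1/((-198603 + 269893)*(-297036)) = 184196*(1/139285) - 1/297036/71290 = 184196/139285 + (1/71290)*(-1/297036) = 184196/139285 - 1/21175696440 = 780095716264591/589891375729080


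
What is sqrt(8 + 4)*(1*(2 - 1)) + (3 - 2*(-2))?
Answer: 7 + 2*sqrt(3) ≈ 10.464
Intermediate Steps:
sqrt(8 + 4)*(1*(2 - 1)) + (3 - 2*(-2)) = sqrt(12)*(1*1) + (3 + 4) = (2*sqrt(3))*1 + 7 = 2*sqrt(3) + 7 = 7 + 2*sqrt(3)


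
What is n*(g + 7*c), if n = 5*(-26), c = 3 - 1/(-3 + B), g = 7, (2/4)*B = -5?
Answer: -3710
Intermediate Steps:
B = -10 (B = 2*(-5) = -10)
c = 40/13 (c = 3 - 1/(-3 - 10) = 3 - 1/(-13) = 3 - 1*(-1/13) = 3 + 1/13 = 40/13 ≈ 3.0769)
n = -130
n*(g + 7*c) = -130*(7 + 7*(40/13)) = -130*(7 + 280/13) = -130*371/13 = -3710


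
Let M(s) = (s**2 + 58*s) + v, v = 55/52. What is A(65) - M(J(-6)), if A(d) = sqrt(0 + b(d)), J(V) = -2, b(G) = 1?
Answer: 5821/52 ≈ 111.94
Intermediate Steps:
v = 55/52 (v = 55*(1/52) = 55/52 ≈ 1.0577)
A(d) = 1 (A(d) = sqrt(0 + 1) = sqrt(1) = 1)
M(s) = 55/52 + s**2 + 58*s (M(s) = (s**2 + 58*s) + 55/52 = 55/52 + s**2 + 58*s)
A(65) - M(J(-6)) = 1 - (55/52 + (-2)**2 + 58*(-2)) = 1 - (55/52 + 4 - 116) = 1 - 1*(-5769/52) = 1 + 5769/52 = 5821/52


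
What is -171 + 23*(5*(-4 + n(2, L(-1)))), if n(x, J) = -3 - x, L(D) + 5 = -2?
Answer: -1206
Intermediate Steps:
L(D) = -7 (L(D) = -5 - 2 = -7)
-171 + 23*(5*(-4 + n(2, L(-1)))) = -171 + 23*(5*(-4 + (-3 - 1*2))) = -171 + 23*(5*(-4 + (-3 - 2))) = -171 + 23*(5*(-4 - 5)) = -171 + 23*(5*(-9)) = -171 + 23*(-45) = -171 - 1035 = -1206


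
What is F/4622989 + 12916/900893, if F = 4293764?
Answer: 561133208168/594974061311 ≈ 0.94312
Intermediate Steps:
F/4622989 + 12916/900893 = 4293764/4622989 + 12916/900893 = 561133208168/594974061311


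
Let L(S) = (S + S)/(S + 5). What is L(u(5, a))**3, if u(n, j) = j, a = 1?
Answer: 1/27 ≈ 0.037037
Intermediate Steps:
L(S) = 2*S/(5 + S) (L(S) = (2*S)/(5 + S) = 2*S/(5 + S))
L(u(5, a))**3 = (2*1/(5 + 1))**3 = (2*1/6)**3 = (2*1*(1/6))**3 = (1/3)**3 = 1/27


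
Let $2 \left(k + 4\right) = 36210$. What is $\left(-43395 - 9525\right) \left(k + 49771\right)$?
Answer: $-3591786240$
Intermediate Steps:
$k = 18101$ ($k = -4 + \frac{1}{2} \cdot 36210 = -4 + 18105 = 18101$)
$\left(-43395 - 9525\right) \left(k + 49771\right) = \left(-43395 - 9525\right) \left(18101 + 49771\right) = \left(-52920\right) 67872 = -3591786240$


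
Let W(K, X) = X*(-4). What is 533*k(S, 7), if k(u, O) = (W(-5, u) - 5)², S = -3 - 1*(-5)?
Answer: 90077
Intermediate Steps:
S = 2 (S = -3 + 5 = 2)
W(K, X) = -4*X
k(u, O) = (-5 - 4*u)² (k(u, O) = (-4*u - 5)² = (-5 - 4*u)²)
533*k(S, 7) = 533*(5 + 4*2)² = 533*(5 + 8)² = 533*13² = 533*169 = 90077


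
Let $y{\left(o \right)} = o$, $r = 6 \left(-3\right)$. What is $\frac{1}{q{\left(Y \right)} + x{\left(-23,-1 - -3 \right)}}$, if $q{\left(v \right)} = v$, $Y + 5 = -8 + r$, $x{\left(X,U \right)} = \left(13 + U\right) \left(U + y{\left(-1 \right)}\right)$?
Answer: $- \frac{1}{16} \approx -0.0625$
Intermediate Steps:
$r = -18$
$x{\left(X,U \right)} = \left(-1 + U\right) \left(13 + U\right)$ ($x{\left(X,U \right)} = \left(13 + U\right) \left(U - 1\right) = \left(13 + U\right) \left(-1 + U\right) = \left(-1 + U\right) \left(13 + U\right)$)
$Y = -31$ ($Y = -5 - 26 = -31$)
$\frac{1}{q{\left(Y \right)} + x{\left(-23,-1 - -3 \right)}} = \frac{1}{-31 + \left(-13 + \left(-1 - -3\right)^{2} + 12 \left(-1 - -3\right)\right)} = \frac{1}{-31 + \left(-13 + \left(-1 + 3\right)^{2} + 12 \left(-1 + 3\right)\right)} = \frac{1}{-31 + \left(-13 + 2^{2} + 12 \cdot 2\right)} = \frac{1}{-31 + \left(-13 + 4 + 24\right)} = \frac{1}{-31 + 15} = \frac{1}{-16} = - \frac{1}{16}$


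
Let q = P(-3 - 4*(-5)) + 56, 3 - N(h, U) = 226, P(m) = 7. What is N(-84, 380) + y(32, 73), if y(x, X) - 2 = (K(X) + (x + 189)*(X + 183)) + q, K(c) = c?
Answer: 56491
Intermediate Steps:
N(h, U) = -223 (N(h, U) = 3 - 1*226 = 3 - 226 = -223)
q = 63 (q = 7 + 56 = 63)
y(x, X) = 65 + X + (183 + X)*(189 + x) (y(x, X) = 2 + ((X + (x + 189)*(X + 183)) + 63) = 2 + ((X + (189 + x)*(183 + X)) + 63) = 2 + ((X + (183 + X)*(189 + x)) + 63) = 2 + (63 + X + (183 + X)*(189 + x)) = 65 + X + (183 + X)*(189 + x))
N(-84, 380) + y(32, 73) = -223 + (34652 + 183*32 + 190*73 + 73*32) = -223 + (34652 + 5856 + 13870 + 2336) = -223 + 56714 = 56491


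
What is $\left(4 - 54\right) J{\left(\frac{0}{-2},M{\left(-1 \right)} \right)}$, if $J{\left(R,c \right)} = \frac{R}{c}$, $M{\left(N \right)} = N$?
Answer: $0$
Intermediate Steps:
$\left(4 - 54\right) J{\left(\frac{0}{-2},M{\left(-1 \right)} \right)} = \left(4 - 54\right) \frac{0 \frac{1}{-2}}{-1} = - 50 \cdot 0 \left(- \frac{1}{2}\right) \left(-1\right) = - 50 \cdot 0 \left(-1\right) = \left(-50\right) 0 = 0$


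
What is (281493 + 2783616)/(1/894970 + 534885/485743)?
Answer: 1332480775026135390/478706514193 ≈ 2.7835e+6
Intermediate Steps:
(281493 + 2783616)/(1/894970 + 534885/485743) = 3065109/(1/894970 + 534885*(1/485743)) = 3065109/(1/894970 + 534885/485743) = 3065109/(478706514193/434725412710) = 3065109*(434725412710/478706514193) = 1332480775026135390/478706514193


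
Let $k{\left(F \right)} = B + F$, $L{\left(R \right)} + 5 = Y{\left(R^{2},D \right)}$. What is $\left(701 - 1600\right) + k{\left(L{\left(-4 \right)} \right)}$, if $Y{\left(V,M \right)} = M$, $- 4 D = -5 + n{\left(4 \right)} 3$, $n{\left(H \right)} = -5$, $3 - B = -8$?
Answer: $-888$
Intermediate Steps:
$B = 11$ ($B = 3 - -8 = 3 + 8 = 11$)
$D = 5$ ($D = - \frac{-5 - 15}{4} = \left(- \frac{1}{4}\right) \left(-20\right) = 5$)
$L{\left(R \right)} = 0$ ($L{\left(R \right)} = -5 + 5 = 0$)
$k{\left(F \right)} = 11 + F$
$\left(701 - 1600\right) + k{\left(L{\left(-4 \right)} \right)} = \left(701 - 1600\right) + \left(11 + 0\right) = -899 + 11 = -888$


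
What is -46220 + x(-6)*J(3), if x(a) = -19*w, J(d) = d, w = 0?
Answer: -46220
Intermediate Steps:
x(a) = 0 (x(a) = -19*0 = 0)
-46220 + x(-6)*J(3) = -46220 + 0*3 = -46220 + 0 = -46220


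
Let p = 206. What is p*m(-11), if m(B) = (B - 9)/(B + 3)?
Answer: 515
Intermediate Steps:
m(B) = (-9 + B)/(3 + B)
p*m(-11) = 206*((-9 - 11)/(3 - 11)) = 206*(-20/(-8)) = 206*(-1/8*(-20)) = 206*(5/2) = 515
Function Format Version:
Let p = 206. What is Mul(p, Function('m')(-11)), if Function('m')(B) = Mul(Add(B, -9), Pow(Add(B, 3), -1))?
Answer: 515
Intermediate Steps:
Function('m')(B) = Mul(Pow(Add(3, B), -1), Add(-9, B)) (Function('m')(B) = Mul(Add(-9, B), Pow(Add(3, B), -1)) = Mul(Pow(Add(3, B), -1), Add(-9, B)))
Mul(p, Function('m')(-11)) = Mul(206, Mul(Pow(Add(3, -11), -1), Add(-9, -11))) = Mul(206, Mul(Pow(-8, -1), -20)) = Mul(206, Mul(Rational(-1, 8), -20)) = Mul(206, Rational(5, 2)) = 515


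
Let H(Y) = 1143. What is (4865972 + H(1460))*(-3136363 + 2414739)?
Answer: -3512226994760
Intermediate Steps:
(4865972 + H(1460))*(-3136363 + 2414739) = (4865972 + 1143)*(-3136363 + 2414739) = 4867115*(-721624) = -3512226994760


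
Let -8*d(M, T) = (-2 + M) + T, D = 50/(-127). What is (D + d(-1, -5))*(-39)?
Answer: -3003/127 ≈ -23.646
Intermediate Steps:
D = -50/127 (D = 50*(-1/127) = -50/127 ≈ -0.39370)
d(M, T) = ¼ - M/8 - T/8 (d(M, T) = -((-2 + M) + T)/8 = -(-2 + M + T)/8 = ¼ - M/8 - T/8)
(D + d(-1, -5))*(-39) = (-50/127 + (¼ - ⅛*(-1) - ⅛*(-5)))*(-39) = (-50/127 + (¼ + ⅛ + 5/8))*(-39) = (-50/127 + 1)*(-39) = (77/127)*(-39) = -3003/127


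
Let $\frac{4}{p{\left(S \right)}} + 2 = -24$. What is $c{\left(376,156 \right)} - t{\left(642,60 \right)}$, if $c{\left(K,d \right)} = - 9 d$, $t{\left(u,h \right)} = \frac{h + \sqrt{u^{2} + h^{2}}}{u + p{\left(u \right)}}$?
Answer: $- \frac{2928939}{2086} - \frac{39 \sqrt{11549}}{4172} \approx -1405.1$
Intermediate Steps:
$p{\left(S \right)} = - \frac{2}{13}$ ($p{\left(S \right)} = \frac{4}{-2 - 24} = \frac{4}{-26} = 4 \left(- \frac{1}{26}\right) = - \frac{2}{13}$)
$t{\left(u,h \right)} = \frac{h + \sqrt{h^{2} + u^{2}}}{- \frac{2}{13} + u}$ ($t{\left(u,h \right)} = \frac{h + \sqrt{u^{2} + h^{2}}}{u - \frac{2}{13}} = \frac{h + \sqrt{h^{2} + u^{2}}}{- \frac{2}{13} + u}$)
$c{\left(376,156 \right)} - t{\left(642,60 \right)} = \left(-9\right) 156 - \frac{13 \left(60 + \sqrt{60^{2} + 642^{2}}\right)}{-2 + 13 \cdot 642} = -1404 - \frac{13 \left(60 + \sqrt{3600 + 412164}\right)}{-2 + 8346} = -1404 - \frac{13 \left(60 + \sqrt{415764}\right)}{8344} = -1404 - 13 \cdot \frac{1}{8344} \left(60 + 6 \sqrt{11549}\right) = -1404 - \left(\frac{195}{2086} + \frac{39 \sqrt{11549}}{4172}\right) = - \frac{2928939}{2086} - \frac{39 \sqrt{11549}}{4172}$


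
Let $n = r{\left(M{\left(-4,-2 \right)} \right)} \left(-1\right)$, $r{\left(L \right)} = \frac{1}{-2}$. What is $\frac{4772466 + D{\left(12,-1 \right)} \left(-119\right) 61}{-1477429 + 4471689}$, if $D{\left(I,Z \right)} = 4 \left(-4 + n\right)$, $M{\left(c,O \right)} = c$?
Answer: $\frac{1218523}{748565} \approx 1.6278$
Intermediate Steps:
$r{\left(L \right)} = - \frac{1}{2}$
$n = \frac{1}{2}$ ($n = \left(- \frac{1}{2}\right) \left(-1\right) = \frac{1}{2} \approx 0.5$)
$D{\left(I,Z \right)} = -14$ ($D{\left(I,Z \right)} = 4 \left(-4 + \frac{1}{2}\right) = 4 \left(- \frac{7}{2}\right) = -14$)
$\frac{4772466 + D{\left(12,-1 \right)} \left(-119\right) 61}{-1477429 + 4471689} = \frac{4772466 + \left(-14\right) \left(-119\right) 61}{-1477429 + 4471689} = \frac{4772466 + 1666 \cdot 61}{2994260} = \left(4772466 + 101626\right) \frac{1}{2994260} = 4874092 \cdot \frac{1}{2994260} = \frac{1218523}{748565}$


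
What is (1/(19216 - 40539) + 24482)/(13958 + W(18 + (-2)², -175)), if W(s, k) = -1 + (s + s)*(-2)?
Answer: 174009895/98576229 ≈ 1.7652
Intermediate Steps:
W(s, k) = -1 - 4*s (W(s, k) = -1 + (2*s)*(-2) = -1 - 4*s)
(1/(19216 - 40539) + 24482)/(13958 + W(18 + (-2)², -175)) = (1/(19216 - 40539) + 24482)/(13958 + (-1 - 4*(18 + (-2)²))) = (1/(-21323) + 24482)/(13958 + (-1 - 4*(18 + 4))) = (-1/21323 + 24482)/(13958 + (-1 - 4*22)) = 522029685/(21323*(13958 + (-1 - 88))) = 522029685/(21323*(13958 - 89)) = (522029685/21323)/13869 = (522029685/21323)*(1/13869) = 174009895/98576229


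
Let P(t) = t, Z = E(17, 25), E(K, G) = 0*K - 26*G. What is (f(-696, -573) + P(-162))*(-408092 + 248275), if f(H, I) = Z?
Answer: 129771404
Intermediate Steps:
E(K, G) = -26*G (E(K, G) = 0 - 26*G = -26*G)
Z = -650 (Z = -26*25 = -650)
f(H, I) = -650
(f(-696, -573) + P(-162))*(-408092 + 248275) = (-650 - 162)*(-408092 + 248275) = -812*(-159817) = 129771404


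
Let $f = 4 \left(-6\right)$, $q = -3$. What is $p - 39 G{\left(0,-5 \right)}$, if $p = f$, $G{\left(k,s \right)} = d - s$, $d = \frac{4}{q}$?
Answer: $-167$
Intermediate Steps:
$d = - \frac{4}{3}$ ($d = \frac{4}{-3} = 4 \left(- \frac{1}{3}\right) = - \frac{4}{3} \approx -1.3333$)
$G{\left(k,s \right)} = - \frac{4}{3} - s$
$f = -24$
$p = -24$
$p - 39 G{\left(0,-5 \right)} = -24 - 39 \left(- \frac{4}{3} - -5\right) = -24 - 39 \left(- \frac{4}{3} + 5\right) = -24 - 143 = -167$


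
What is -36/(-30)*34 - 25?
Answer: 79/5 ≈ 15.800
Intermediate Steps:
-36/(-30)*34 - 25 = -36*(-1/30)*34 - 25 = (6/5)*34 - 25 = 204/5 - 25 = 79/5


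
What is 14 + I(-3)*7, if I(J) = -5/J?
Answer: 77/3 ≈ 25.667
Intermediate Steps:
14 + I(-3)*7 = 14 - 5/(-3)*7 = 14 - 5*(-1/3)*7 = 14 + (5/3)*7 = 14 + 35/3 = 77/3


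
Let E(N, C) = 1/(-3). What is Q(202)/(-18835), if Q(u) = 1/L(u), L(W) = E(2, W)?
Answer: 3/18835 ≈ 0.00015928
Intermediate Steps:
E(N, C) = -⅓
L(W) = -⅓
Q(u) = -3 (Q(u) = 1/(-⅓) = -3)
Q(202)/(-18835) = -3/(-18835) = -3*(-1/18835) = 3/18835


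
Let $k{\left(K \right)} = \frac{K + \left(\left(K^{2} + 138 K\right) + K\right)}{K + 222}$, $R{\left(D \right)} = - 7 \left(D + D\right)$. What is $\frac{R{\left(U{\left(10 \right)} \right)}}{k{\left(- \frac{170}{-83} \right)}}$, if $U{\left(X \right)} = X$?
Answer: $- \frac{10804276}{100215} \approx -107.81$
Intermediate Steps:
$R{\left(D \right)} = - 14 D$ ($R{\left(D \right)} = - 7 \cdot 2 D = - 14 D$)
$k{\left(K \right)} = \frac{K^{2} + 140 K}{222 + K}$ ($k{\left(K \right)} = \frac{K + \left(K^{2} + 139 K\right)}{222 + K} = \frac{K^{2} + 140 K}{222 + K}$)
$\frac{R{\left(U{\left(10 \right)} \right)}}{k{\left(- \frac{170}{-83} \right)}} = \frac{\left(-14\right) 10}{- \frac{170}{-83} \frac{1}{222 - \frac{170}{-83}} \left(140 - \frac{170}{-83}\right)} = - \frac{140}{\left(-170\right) \left(- \frac{1}{83}\right) \frac{1}{222 - - \frac{170}{83}} \left(140 - - \frac{170}{83}\right)} = - \frac{140}{\frac{170}{83} \frac{1}{222 + \frac{170}{83}} \left(140 + \frac{170}{83}\right)} = - \frac{140}{\frac{170}{83} \frac{1}{\frac{18596}{83}} \cdot \frac{11790}{83}} = - \frac{140}{\frac{170}{83} \cdot \frac{83}{18596} \cdot \frac{11790}{83}} = - \frac{140}{\frac{501075}{385867}} = \left(-140\right) \frac{385867}{501075} = - \frac{10804276}{100215}$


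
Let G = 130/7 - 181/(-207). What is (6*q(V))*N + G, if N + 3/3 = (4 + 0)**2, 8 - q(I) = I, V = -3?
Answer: 1462687/1449 ≈ 1009.4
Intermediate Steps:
q(I) = 8 - I
G = 28177/1449 (G = 130*(1/7) - 181*(-1/207) = 130/7 + 181/207 = 28177/1449 ≈ 19.446)
N = 15 (N = -1 + (4 + 0)**2 = -1 + 4**2 = -1 + 16 = 15)
(6*q(V))*N + G = (6*(8 - 1*(-3)))*15 + 28177/1449 = (6*(8 + 3))*15 + 28177/1449 = (6*11)*15 + 28177/1449 = 66*15 + 28177/1449 = 990 + 28177/1449 = 1462687/1449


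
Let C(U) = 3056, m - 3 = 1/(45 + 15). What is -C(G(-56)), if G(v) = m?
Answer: -3056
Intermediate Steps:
m = 181/60 (m = 3 + 1/(45 + 15) = 3 + 1/60 = 181/60 ≈ 3.0167)
G(v) = 181/60
-C(G(-56)) = -1*3056 = -3056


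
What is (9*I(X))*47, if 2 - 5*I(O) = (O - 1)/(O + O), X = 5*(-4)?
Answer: 24957/200 ≈ 124.79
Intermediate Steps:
X = -20
I(O) = ⅖ - (-1 + O)/(10*O) (I(O) = ⅖ - (O - 1)/(5*(O + O)) = ⅖ - (-1 + O)/(5*(2*O)) = ⅖ - (-1 + O)*1/(2*O)/5 = ⅖ - (-1 + O)/(10*O))
(9*I(X))*47 = (9*((⅒)*(1 + 3*(-20))/(-20)))*47 = (9*((⅒)*(-1/20)*(1 - 60)))*47 = (9*((⅒)*(-1/20)*(-59)))*47 = (9*(59/200))*47 = (531/200)*47 = 24957/200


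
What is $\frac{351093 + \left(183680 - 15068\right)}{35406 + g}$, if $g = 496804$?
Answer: $\frac{103941}{106442} \approx 0.9765$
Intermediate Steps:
$\frac{351093 + \left(183680 - 15068\right)}{35406 + g} = \frac{351093 + \left(183680 - 15068\right)}{35406 + 496804} = \frac{351093 + 168612}{532210} = 519705 \cdot \frac{1}{532210} = \frac{103941}{106442}$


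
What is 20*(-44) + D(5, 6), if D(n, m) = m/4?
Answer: -1757/2 ≈ -878.50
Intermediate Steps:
D(n, m) = m/4 (D(n, m) = m*(1/4) = m/4)
20*(-44) + D(5, 6) = 20*(-44) + (1/4)*6 = -880 + 3/2 = -1757/2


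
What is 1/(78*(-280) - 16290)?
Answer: -1/38130 ≈ -2.6226e-5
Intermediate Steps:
1/(78*(-280) - 16290) = 1/(-21840 - 16290) = 1/(-38130) = -1/38130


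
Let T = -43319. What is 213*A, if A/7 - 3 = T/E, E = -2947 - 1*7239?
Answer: 110150607/10186 ≈ 10814.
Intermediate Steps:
E = -10186 (E = -2947 - 7239 = -10186)
A = 517139/10186 (A = 21 + 7*(-43319/(-10186)) = 21 + 7*(-43319*(-1/10186)) = 21 + 7*(43319/10186) = 21 + 303233/10186 = 517139/10186 ≈ 50.770)
213*A = 213*(517139/10186) = 110150607/10186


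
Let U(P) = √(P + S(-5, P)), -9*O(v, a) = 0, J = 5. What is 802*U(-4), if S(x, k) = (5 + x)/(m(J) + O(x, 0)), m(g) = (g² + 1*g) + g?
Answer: 1604*I ≈ 1604.0*I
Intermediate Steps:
O(v, a) = 0 (O(v, a) = -⅑*0 = 0)
m(g) = g² + 2*g (m(g) = (g² + g) + g = (g + g²) + g = g² + 2*g)
S(x, k) = ⅐ + x/35 (S(x, k) = (5 + x)/(5*(2 + 5) + 0) = (5 + x)/(5*7 + 0) = (5 + x)/(35 + 0) = (5 + x)/35 = (5 + x)*(1/35) = ⅐ + x/35)
U(P) = √P (U(P) = √(P + (⅐ + (1/35)*(-5))) = √(P + (⅐ - ⅐)) = √(P + 0) = √P)
802*U(-4) = 802*√(-4) = 802*(2*I) = 1604*I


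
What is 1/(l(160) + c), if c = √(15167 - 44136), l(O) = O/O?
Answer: 1/28970 - I*√28969/28970 ≈ 3.4518e-5 - 0.0058751*I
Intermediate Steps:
l(O) = 1
c = I*√28969 (c = √(-28969) = I*√28969 ≈ 170.2*I)
1/(l(160) + c) = 1/(1 + I*√28969)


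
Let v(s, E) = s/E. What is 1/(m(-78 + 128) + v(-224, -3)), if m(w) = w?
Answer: 3/374 ≈ 0.0080214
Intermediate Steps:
1/(m(-78 + 128) + v(-224, -3)) = 1/((-78 + 128) - 224/(-3)) = 1/(50 - 224*(-⅓)) = 1/(50 + 224/3) = 1/(374/3) = 3/374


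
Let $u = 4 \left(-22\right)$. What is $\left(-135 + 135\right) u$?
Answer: $0$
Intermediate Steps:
$u = -88$
$\left(-135 + 135\right) u = \left(-135 + 135\right) \left(-88\right) = 0 \left(-88\right) = 0$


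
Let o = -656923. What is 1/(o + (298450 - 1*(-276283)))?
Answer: -1/82190 ≈ -1.2167e-5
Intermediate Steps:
1/(o + (298450 - 1*(-276283))) = 1/(-656923 + (298450 - 1*(-276283))) = 1/(-656923 + (298450 + 276283)) = 1/(-656923 + 574733) = 1/(-82190) = -1/82190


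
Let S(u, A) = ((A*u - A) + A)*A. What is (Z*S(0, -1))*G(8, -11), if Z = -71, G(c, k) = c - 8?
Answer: 0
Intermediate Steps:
G(c, k) = -8 + c
S(u, A) = u*A² (S(u, A) = ((-A + A*u) + A)*A = (A*u)*A = u*A²)
(Z*S(0, -1))*G(8, -11) = (-0*(-1)²)*(-8 + 8) = -0*0 = -71*0*0 = 0*0 = 0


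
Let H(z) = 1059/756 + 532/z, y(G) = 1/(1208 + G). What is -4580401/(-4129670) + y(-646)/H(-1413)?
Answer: 10448224805893/9405344073350 ≈ 1.1109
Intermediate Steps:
H(z) = 353/252 + 532/z (H(z) = 1059*(1/756) + 532/z = 353/252 + 532/z)
-4580401/(-4129670) + y(-646)/H(-1413) = -4580401/(-4129670) + 1/((1208 - 646)*(353/252 + 532/(-1413))) = -4580401*(-1/4129670) + 1/(562*(353/252 + 532*(-1/1413))) = 4580401/4129670 + 1/(562*(353/252 - 532/1413)) = 4580401/4129670 + 1/(562*(40525/39564)) = 4580401/4129670 + (1/562)*(39564/40525) = 4580401/4129670 + 19782/11387525 = 10448224805893/9405344073350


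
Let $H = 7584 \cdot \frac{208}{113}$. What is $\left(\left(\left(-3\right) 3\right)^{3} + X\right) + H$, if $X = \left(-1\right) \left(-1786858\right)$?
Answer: $\frac{203410049}{113} \approx 1.8001 \cdot 10^{6}$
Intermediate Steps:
$H = \frac{1577472}{113}$ ($H = 7584 \cdot 208 \cdot \frac{1}{113} = 7584 \cdot \frac{208}{113} = \frac{1577472}{113} \approx 13960.0$)
$X = 1786858$
$\left(\left(\left(-3\right) 3\right)^{3} + X\right) + H = \left(\left(\left(-3\right) 3\right)^{3} + 1786858\right) + \frac{1577472}{113} = \left(\left(-9\right)^{3} + 1786858\right) + \frac{1577472}{113} = \left(-729 + 1786858\right) + \frac{1577472}{113} = 1786129 + \frac{1577472}{113} = \frac{203410049}{113}$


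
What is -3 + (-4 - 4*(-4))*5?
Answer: 57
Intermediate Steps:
-3 + (-4 - 4*(-4))*5 = -3 + (-4 + 16)*5 = -3 + 12*5 = -3 + 60 = 57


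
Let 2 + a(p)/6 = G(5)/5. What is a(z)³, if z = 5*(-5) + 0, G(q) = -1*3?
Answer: -474552/125 ≈ -3796.4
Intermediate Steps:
G(q) = -3
z = -25 (z = -25 + 0 = -25)
a(p) = -78/5 (a(p) = -12 + 6*(-3/5) = -12 + 6*(-3*⅕) = -12 + 6*(-⅗) = -12 - 18/5 = -78/5)
a(z)³ = (-78/5)³ = -474552/125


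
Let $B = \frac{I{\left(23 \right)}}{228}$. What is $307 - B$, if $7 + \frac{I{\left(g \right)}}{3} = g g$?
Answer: $\frac{11405}{38} \approx 300.13$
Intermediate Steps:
$I{\left(g \right)} = -21 + 3 g^{2}$ ($I{\left(g \right)} = -21 + 3 g g = -21 + 3 g^{2}$)
$B = \frac{261}{38}$ ($B = \frac{-21 + 3 \cdot 23^{2}}{228} = \left(-21 + 3 \cdot 529\right) \frac{1}{228} = \left(-21 + 1587\right) \frac{1}{228} = 1566 \cdot \frac{1}{228} = \frac{261}{38} \approx 6.8684$)
$307 - B = 307 - \frac{261}{38} = \frac{11405}{38}$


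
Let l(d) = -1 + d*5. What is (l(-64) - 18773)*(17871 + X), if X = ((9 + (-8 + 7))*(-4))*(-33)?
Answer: -361392138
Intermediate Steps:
l(d) = -1 + 5*d
X = 1056 (X = ((9 - 1)*(-4))*(-33) = (8*(-4))*(-33) = -32*(-33) = 1056)
(l(-64) - 18773)*(17871 + X) = ((-1 + 5*(-64)) - 18773)*(17871 + 1056) = ((-1 - 320) - 18773)*18927 = (-321 - 18773)*18927 = -19094*18927 = -361392138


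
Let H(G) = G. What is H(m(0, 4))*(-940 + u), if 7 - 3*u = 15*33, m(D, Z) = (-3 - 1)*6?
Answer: 26464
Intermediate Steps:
m(D, Z) = -24 (m(D, Z) = -4*6 = -24)
u = -488/3 (u = 7/3 - 5*33 = 7/3 - 1/3*495 = 7/3 - 165 = -488/3 ≈ -162.67)
H(m(0, 4))*(-940 + u) = -24*(-940 - 488/3) = -24*(-3308/3) = 26464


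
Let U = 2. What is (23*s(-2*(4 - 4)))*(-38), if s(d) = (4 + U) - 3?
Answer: -2622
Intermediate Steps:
s(d) = 3 (s(d) = (4 + 2) - 3 = 6 - 3 = 3)
(23*s(-2*(4 - 4)))*(-38) = (23*3)*(-38) = 69*(-38) = -2622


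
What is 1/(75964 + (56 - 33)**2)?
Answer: 1/76493 ≈ 1.3073e-5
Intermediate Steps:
1/(75964 + (56 - 33)**2) = 1/(75964 + 23**2) = 1/(75964 + 529) = 1/76493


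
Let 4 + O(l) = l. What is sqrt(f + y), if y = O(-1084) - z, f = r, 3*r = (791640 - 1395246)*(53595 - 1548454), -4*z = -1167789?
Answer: sqrt(1203073309931)/2 ≈ 5.4842e+5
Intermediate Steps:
z = 1167789/4 (z = -1/4*(-1167789) = 1167789/4 ≈ 2.9195e+5)
O(l) = -4 + l
r = 300768620518 (r = ((791640 - 1395246)*(53595 - 1548454))/3 = (-603606*(-1494859))/3 = (1/3)*902305861554 = 300768620518)
f = 300768620518
y = -1172141/4 (y = (-4 - 1084) - 1*1167789/4 = -1088 - 1167789/4 = -1172141/4 ≈ -2.9304e+5)
sqrt(f + y) = sqrt(300768620518 - 1172141/4) = sqrt(1203073309931/4) = sqrt(1203073309931)/2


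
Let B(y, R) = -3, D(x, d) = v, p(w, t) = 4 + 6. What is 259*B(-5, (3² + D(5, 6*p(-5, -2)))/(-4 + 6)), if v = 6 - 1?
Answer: -777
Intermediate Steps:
p(w, t) = 10
v = 5
D(x, d) = 5
259*B(-5, (3² + D(5, 6*p(-5, -2)))/(-4 + 6)) = 259*(-3) = -777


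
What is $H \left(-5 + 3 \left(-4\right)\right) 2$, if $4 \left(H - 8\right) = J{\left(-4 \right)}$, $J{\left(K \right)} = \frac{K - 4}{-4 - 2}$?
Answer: $- \frac{850}{3} \approx -283.33$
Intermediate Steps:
$J{\left(K \right)} = \frac{2}{3} - \frac{K}{6}$ ($J{\left(K \right)} = \frac{-4 + K}{-6} = \left(-4 + K\right) \left(- \frac{1}{6}\right) = \frac{2}{3} - \frac{K}{6}$)
$H = \frac{25}{3}$ ($H = 8 + \frac{\frac{2}{3} - - \frac{2}{3}}{4} = 8 + \frac{\frac{2}{3} + \frac{2}{3}}{4} = 8 + \frac{1}{4} \cdot \frac{4}{3} = 8 + \frac{1}{3} = \frac{25}{3} \approx 8.3333$)
$H \left(-5 + 3 \left(-4\right)\right) 2 = \frac{25 \left(-5 + 3 \left(-4\right)\right)}{3} \cdot 2 = \frac{25 \left(-5 - 12\right)}{3} \cdot 2 = \frac{25}{3} \left(-17\right) 2 = \left(- \frac{425}{3}\right) 2 = - \frac{850}{3}$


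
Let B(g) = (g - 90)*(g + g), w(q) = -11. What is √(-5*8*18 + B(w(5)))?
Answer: √1502 ≈ 38.756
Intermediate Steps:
B(g) = 2*g*(-90 + g) (B(g) = (-90 + g)*(2*g) = 2*g*(-90 + g))
√(-5*8*18 + B(w(5))) = √(-5*8*18 + 2*(-11)*(-90 - 11)) = √(-40*18 + 2*(-11)*(-101)) = √(-720 + 2222) = √1502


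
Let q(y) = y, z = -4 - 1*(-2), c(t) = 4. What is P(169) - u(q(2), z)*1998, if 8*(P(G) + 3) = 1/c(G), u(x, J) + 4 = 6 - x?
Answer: -95/32 ≈ -2.9688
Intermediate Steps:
z = -2 (z = -4 + 2 = -2)
u(x, J) = 2 - x (u(x, J) = -4 + (6 - x) = 2 - x)
P(G) = -95/32 (P(G) = -3 + (⅛)/4 = -3 + (⅛)*(¼) = -3 + 1/32 = -95/32)
P(169) - u(q(2), z)*1998 = -95/32 - (2 - 1*2)*1998 = -95/32 - (2 - 2)*1998 = -95/32 - 0*1998 = -95/32 - 1*0 = -95/32 + 0 = -95/32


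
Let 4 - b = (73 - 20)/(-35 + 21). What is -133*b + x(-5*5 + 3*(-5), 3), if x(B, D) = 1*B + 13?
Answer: -2125/2 ≈ -1062.5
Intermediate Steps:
x(B, D) = 13 + B (x(B, D) = B + 13 = 13 + B)
b = 109/14 (b = 4 - (73 - 20)/(-35 + 21) = 4 - 53/(-14) = 4 - 53*(-1)/14 = 4 - 1*(-53/14) = 4 + 53/14 = 109/14 ≈ 7.7857)
-133*b + x(-5*5 + 3*(-5), 3) = -133*109/14 + (13 + (-5*5 + 3*(-5))) = -2071/2 + (13 + (-25 - 15)) = -2071/2 + (13 - 40) = -2071/2 - 27 = -2125/2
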